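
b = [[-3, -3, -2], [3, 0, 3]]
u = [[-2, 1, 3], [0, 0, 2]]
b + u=[[-5, -2, 1], [3, 0, 5]]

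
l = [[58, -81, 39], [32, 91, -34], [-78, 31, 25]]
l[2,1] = 31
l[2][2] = 25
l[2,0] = -78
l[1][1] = 91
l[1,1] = 91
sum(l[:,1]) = 41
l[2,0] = -78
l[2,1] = 31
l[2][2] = 25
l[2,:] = [-78, 31, 25]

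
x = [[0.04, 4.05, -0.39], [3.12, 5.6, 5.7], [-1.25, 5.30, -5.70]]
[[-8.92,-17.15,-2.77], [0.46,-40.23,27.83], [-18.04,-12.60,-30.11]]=x @ [[3.42, -3.13, -0.11], [-2.20, -4.31, -0.19], [0.37, -1.11, 5.13]]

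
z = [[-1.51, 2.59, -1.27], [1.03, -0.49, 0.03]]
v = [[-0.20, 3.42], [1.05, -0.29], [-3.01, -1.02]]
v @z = [[3.82, -2.19, 0.36], [-1.88, 2.86, -1.34], [3.49, -7.3, 3.79]]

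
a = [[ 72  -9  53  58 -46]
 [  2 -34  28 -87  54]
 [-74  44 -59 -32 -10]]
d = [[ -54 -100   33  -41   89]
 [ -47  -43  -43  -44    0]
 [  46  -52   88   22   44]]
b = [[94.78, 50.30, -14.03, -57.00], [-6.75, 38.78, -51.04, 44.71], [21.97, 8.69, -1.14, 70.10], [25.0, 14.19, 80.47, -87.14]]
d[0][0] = -54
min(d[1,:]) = -47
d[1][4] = 0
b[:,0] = [94.78, -6.75, 21.97, 25.0]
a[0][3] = 58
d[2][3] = 22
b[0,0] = 94.78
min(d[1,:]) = -47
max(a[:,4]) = 54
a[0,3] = 58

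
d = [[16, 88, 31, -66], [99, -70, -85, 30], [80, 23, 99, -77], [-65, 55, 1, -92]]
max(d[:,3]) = 30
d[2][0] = 80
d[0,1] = 88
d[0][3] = -66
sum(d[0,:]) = 69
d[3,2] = 1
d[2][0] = 80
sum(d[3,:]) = -101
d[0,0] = 16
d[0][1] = 88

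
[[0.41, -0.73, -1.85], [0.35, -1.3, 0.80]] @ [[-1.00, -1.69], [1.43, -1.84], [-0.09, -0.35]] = [[-1.29,  1.30], [-2.28,  1.52]]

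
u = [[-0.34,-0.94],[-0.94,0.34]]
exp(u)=[[1.14, -1.10],  [-1.10, 1.94]]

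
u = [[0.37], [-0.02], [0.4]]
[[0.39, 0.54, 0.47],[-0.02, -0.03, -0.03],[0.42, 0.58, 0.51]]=u @ [[1.05, 1.45, 1.27]]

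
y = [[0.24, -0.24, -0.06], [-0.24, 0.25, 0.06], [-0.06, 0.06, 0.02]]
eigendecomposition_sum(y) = [[0.24, -0.24, -0.06],[-0.24, 0.25, 0.06],[-0.06, 0.06, 0.02]] + [[0.0, 0.0, 0.0], [0.0, 0.0, 0.0], [0.0, 0.0, 0.00]] + [[0.0, 0.00, -0.0], [0.00, 0.00, -0.00], [-0.00, -0.0, 0.00]]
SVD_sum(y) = [[0.24,-0.24,-0.06], [-0.24,0.25,0.06], [-0.06,0.06,0.02]] + [[0.00,0.00,-0.00], [0.0,0.00,-0.0], [-0.00,-0.00,0.0]] + [[0.0, 0.0, 0.00], [0.00, 0.00, 0.0], [0.0, 0.00, 0.0]]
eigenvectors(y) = [[-0.69,0.6,-0.41], [0.70,0.42,-0.58], [0.17,0.69,0.71]]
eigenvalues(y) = [0.5, 0.0, 0.01]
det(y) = 0.00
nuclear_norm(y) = 0.51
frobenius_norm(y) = 0.50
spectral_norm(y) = 0.50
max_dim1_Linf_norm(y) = 0.25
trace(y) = 0.51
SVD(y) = [[-0.69, -0.41, 0.6], [0.70, -0.58, 0.42], [0.17, 0.71, 0.69]] @ diag([0.5000489699012729, 0.005846204621779655, 0.0041048254769474575]) @ [[-0.69,0.70,0.17],[-0.41,-0.58,0.71],[0.60,0.42,0.69]]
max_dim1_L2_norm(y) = 0.35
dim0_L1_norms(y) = [0.54, 0.55, 0.14]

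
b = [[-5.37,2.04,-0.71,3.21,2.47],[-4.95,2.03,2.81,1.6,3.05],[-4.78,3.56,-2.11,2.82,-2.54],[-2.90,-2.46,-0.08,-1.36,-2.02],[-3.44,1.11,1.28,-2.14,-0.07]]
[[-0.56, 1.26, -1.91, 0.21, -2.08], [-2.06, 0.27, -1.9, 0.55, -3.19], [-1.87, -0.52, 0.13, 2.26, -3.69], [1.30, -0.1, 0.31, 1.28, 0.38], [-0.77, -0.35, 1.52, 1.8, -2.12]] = b @[[-0.04, -0.08, 0.03, -0.27, 0.28], [-0.56, -0.17, 0.38, 0.23, -0.66], [-0.56, -0.34, -0.32, 0.09, -0.43], [-0.21, -0.01, -0.75, -0.22, -0.07], [0.26, 0.39, -0.14, -0.38, 0.28]]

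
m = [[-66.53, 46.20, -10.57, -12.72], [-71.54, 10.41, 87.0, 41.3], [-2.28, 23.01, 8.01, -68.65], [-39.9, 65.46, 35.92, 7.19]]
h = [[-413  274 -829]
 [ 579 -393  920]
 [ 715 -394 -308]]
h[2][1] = -394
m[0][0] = -66.53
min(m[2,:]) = -68.65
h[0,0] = -413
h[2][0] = 715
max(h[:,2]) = 920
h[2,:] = [715, -394, -308]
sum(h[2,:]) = 13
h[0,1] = 274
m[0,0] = -66.53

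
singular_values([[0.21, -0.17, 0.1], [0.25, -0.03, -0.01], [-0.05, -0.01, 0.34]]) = [0.37, 0.34, 0.09]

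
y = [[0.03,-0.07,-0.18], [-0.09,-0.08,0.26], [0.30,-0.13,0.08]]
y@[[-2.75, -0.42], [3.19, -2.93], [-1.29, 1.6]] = [[-0.07, -0.1], [-0.34, 0.69], [-1.34, 0.38]]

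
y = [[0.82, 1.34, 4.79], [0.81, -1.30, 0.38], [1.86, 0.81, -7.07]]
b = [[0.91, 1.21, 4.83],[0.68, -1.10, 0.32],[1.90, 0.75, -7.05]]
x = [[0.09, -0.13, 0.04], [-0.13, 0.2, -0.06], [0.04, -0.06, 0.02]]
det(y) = 30.63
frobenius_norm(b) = 9.02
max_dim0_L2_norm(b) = 8.55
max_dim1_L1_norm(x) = 0.39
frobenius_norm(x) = 0.30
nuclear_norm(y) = 12.47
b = x + y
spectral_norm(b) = 8.62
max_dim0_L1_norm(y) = 12.24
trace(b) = -7.24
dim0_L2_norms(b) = [2.21, 1.8, 8.55]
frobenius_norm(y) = 9.06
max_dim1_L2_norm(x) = 0.25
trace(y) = -7.55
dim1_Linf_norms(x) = [0.13, 0.2, 0.06]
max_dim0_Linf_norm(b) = 7.05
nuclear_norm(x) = 0.31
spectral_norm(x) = 0.30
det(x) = 0.00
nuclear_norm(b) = 12.23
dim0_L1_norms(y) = [3.49, 3.45, 12.24]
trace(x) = 0.31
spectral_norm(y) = 8.61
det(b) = 25.93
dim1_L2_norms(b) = [5.06, 1.33, 7.34]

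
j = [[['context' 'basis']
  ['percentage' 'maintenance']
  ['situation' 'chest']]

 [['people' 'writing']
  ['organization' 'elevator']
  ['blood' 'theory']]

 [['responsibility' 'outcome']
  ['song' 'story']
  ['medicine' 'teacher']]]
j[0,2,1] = 'chest'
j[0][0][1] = 'basis'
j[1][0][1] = 'writing'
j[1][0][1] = 'writing'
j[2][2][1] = 'teacher'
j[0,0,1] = 'basis'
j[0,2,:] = ['situation', 'chest']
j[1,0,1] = 'writing'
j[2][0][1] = 'outcome'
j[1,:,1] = ['writing', 'elevator', 'theory']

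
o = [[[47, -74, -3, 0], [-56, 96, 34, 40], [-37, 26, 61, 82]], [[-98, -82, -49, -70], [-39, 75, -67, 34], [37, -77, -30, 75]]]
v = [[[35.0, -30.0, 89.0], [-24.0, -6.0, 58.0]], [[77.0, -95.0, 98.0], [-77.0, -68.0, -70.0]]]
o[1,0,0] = -98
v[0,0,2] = 89.0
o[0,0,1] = -74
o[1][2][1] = -77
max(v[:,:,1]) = -6.0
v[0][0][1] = -30.0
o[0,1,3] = 40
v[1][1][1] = -68.0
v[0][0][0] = 35.0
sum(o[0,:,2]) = 92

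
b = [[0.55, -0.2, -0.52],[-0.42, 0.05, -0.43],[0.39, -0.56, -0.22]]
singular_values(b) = [1.01, 0.61, 0.32]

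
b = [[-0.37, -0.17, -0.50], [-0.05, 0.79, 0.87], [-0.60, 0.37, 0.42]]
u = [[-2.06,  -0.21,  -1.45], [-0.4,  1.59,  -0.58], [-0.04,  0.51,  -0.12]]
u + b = [[-2.43,-0.38,-1.95], [-0.45,2.38,0.29], [-0.64,0.88,0.30]]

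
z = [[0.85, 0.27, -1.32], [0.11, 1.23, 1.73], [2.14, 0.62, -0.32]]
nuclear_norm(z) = 5.39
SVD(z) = [[-0.58, 0.15, -0.80],  [0.33, -0.85, -0.4],  [-0.75, -0.5, 0.44]] @ diag([2.594240483910148, 2.2591208560661458, 0.5370188724138184]) @ [[-0.79, -0.08, 0.61],[-0.46, -0.58, -0.67],[0.41, -0.81, 0.42]]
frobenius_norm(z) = 3.48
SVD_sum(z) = [[1.18, 0.12, -0.91],  [-0.69, -0.07, 0.53],  [1.53, 0.15, -1.18]] + [[-0.15, -0.2, -0.23], [0.88, 1.13, 1.29], [0.52, 0.66, 0.76]] + [[-0.18, 0.35, -0.18],  [-0.09, 0.17, -0.09],  [0.1, -0.19, 0.10]]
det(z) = 3.15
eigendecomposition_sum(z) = [[(0.47+0.71j), 0.19+0.04j, (-0.65+0.04j)],[(-0.67-0.58j), (-0.2+0.02j), (0.64-0.22j)],[0.89-0.19j, 0.11-0.17j, -0.22+0.65j]] + [[0.47-0.71j, (0.19-0.04j), -0.65-0.04j],[(-0.67+0.58j), (-0.2-0.02j), 0.64+0.22j],[0.89+0.19j, (0.11+0.17j), -0.22-0.65j]] + [[-0.10+0.00j,(-0.11-0j),(-0.03-0j)], [(1.45-0j),(1.63+0j),(0.46+0j)], [(0.36-0j),(0.4+0j),0.11+0.00j]]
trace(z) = 1.76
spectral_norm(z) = 2.59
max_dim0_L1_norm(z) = 3.37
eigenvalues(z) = [(0.06+1.38j), (0.06-1.38j), (1.65+0j)]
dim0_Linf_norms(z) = [2.14, 1.23, 1.73]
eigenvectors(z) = [[(-0.21-0.52j), -0.21+0.52j, (0.06+0j)], [0.35+0.46j, (0.35-0.46j), (-0.97+0j)], [(-0.59+0j), (-0.59-0j), (-0.24+0j)]]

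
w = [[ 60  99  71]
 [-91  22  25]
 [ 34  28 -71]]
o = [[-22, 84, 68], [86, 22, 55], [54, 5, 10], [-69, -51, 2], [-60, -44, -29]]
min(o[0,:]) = -22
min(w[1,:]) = -91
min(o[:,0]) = -69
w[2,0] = 34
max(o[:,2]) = 68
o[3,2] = 2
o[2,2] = 10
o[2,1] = 5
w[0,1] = 99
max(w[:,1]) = 99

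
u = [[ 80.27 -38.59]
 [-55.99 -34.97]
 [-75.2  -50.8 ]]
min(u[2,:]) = -75.2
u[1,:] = [-55.99, -34.97]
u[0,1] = -38.59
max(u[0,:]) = 80.27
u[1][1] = -34.97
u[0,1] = -38.59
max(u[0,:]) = 80.27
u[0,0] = 80.27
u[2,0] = -75.2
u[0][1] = -38.59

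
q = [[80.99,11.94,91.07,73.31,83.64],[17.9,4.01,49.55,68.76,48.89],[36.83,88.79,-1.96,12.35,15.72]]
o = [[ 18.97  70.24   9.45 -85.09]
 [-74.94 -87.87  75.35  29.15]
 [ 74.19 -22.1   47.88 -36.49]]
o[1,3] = 29.15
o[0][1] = 70.24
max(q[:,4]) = 83.64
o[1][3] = 29.15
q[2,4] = 15.72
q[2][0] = 36.83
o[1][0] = -74.94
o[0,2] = 9.45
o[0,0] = 18.97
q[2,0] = 36.83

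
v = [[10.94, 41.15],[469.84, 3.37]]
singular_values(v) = [469.99, 41.06]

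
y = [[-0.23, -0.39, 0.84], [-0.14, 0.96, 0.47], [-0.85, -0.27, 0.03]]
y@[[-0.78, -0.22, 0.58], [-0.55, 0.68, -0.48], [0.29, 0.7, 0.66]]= [[0.64, 0.37, 0.61],[-0.28, 1.01, -0.23],[0.82, 0.02, -0.34]]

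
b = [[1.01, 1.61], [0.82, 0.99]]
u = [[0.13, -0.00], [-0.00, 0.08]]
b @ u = [[0.13, 0.13],[0.11, 0.08]]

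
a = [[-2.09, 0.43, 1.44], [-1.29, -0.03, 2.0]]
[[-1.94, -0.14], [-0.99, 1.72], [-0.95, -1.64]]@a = [[4.24, -0.83, -3.07], [-0.15, -0.48, 2.01], [4.10, -0.36, -4.65]]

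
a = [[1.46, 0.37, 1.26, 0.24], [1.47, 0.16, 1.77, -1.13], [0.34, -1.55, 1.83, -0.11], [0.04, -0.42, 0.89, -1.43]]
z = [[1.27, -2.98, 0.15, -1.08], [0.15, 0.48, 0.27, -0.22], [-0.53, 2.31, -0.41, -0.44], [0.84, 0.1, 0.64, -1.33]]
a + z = [[2.73, -2.61, 1.41, -0.84],  [1.62, 0.64, 2.04, -1.35],  [-0.19, 0.76, 1.42, -0.55],  [0.88, -0.32, 1.53, -2.76]]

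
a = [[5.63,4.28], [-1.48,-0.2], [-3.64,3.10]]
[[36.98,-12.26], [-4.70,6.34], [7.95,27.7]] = a @ [[2.44,-4.74],  [5.43,3.37]]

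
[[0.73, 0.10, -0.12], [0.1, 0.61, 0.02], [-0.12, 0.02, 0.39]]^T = [[0.73, 0.10, -0.12],[0.1, 0.61, 0.02],[-0.12, 0.02, 0.39]]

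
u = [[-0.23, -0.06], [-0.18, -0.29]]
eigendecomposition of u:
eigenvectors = [[0.61,0.4], [-0.79,0.92]]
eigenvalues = [-0.15, -0.37]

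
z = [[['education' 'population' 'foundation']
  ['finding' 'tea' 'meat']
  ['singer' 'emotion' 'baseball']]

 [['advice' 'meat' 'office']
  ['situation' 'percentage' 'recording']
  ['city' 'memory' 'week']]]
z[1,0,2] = 'office'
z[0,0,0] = 'education'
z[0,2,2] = 'baseball'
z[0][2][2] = 'baseball'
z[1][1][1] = 'percentage'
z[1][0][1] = 'meat'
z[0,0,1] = 'population'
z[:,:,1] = [['population', 'tea', 'emotion'], ['meat', 'percentage', 'memory']]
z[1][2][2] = 'week'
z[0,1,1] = 'tea'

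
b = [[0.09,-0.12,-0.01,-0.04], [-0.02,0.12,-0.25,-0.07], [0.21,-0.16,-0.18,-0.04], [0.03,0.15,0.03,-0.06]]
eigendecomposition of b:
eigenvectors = [[-0.47+0.00j, (0.11+0j), -0.07-0.35j, -0.07+0.35j], [0.71+0.00j, (0.41+0j), -0.05-0.35j, -0.05+0.35j], [(-0.48+0j), (0.69+0j), (0.09-0.19j), (0.09+0.19j)], [(0.23+0j), (-0.58+0j), (-0.84+0j), (-0.84-0j)]]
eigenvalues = [(0.28+0j), (-0.21+0j), (-0.05+0.08j), (-0.05-0.08j)]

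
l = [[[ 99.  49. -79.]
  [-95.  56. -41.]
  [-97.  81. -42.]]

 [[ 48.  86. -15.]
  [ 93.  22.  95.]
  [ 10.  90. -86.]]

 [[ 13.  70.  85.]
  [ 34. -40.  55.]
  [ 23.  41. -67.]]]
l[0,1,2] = -41.0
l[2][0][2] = 85.0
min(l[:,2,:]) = -97.0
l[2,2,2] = -67.0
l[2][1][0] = 34.0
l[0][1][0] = -95.0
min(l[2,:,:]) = -67.0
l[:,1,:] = [[-95.0, 56.0, -41.0], [93.0, 22.0, 95.0], [34.0, -40.0, 55.0]]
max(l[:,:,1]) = 90.0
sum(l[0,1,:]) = -80.0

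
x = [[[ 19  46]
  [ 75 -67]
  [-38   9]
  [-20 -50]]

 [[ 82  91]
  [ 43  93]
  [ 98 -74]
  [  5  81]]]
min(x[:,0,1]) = 46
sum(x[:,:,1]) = 129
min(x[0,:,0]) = -38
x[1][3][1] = 81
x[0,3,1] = -50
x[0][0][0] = 19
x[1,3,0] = 5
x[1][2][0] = 98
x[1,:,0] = [82, 43, 98, 5]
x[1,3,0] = 5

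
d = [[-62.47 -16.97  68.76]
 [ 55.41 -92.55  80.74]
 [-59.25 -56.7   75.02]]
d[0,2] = 68.76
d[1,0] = 55.41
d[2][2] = 75.02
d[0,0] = -62.47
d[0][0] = -62.47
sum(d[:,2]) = 224.51999999999998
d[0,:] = [-62.47, -16.97, 68.76]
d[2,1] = -56.7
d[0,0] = -62.47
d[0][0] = -62.47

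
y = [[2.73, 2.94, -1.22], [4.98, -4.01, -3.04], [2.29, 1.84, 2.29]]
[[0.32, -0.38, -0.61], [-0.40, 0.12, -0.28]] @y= [[-2.42, 1.34, -0.63], [-1.14, -2.17, -0.52]]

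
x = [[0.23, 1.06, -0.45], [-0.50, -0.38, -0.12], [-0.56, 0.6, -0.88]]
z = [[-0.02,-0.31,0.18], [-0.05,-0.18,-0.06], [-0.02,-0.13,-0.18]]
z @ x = [[0.05,  0.2,  -0.11],[0.11,  -0.02,  0.10],[0.16,  -0.08,  0.18]]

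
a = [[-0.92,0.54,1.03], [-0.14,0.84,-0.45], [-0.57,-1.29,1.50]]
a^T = [[-0.92, -0.14, -0.57], [0.54, 0.84, -1.29], [1.03, -0.45, 1.5]]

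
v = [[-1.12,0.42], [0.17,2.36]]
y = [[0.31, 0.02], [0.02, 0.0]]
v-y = [[-1.43, 0.4],  [0.15, 2.36]]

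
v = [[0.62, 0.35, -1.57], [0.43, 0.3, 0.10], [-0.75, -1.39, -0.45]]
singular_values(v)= [1.8, 1.63, 0.21]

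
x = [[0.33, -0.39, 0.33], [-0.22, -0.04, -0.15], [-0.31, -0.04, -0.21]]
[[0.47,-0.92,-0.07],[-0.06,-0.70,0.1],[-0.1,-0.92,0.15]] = x @ [[0.84, 3.09, -2.6], [-0.97, 4.17, 0.54], [-0.56, -0.96, 3.03]]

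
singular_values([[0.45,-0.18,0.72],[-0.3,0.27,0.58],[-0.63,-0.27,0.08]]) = [0.95, 0.8, 0.42]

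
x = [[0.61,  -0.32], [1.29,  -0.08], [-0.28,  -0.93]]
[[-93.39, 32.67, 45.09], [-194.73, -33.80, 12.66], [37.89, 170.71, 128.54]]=x @ [[-150.67,-36.90,1.22], [4.62,-172.45,-138.58]]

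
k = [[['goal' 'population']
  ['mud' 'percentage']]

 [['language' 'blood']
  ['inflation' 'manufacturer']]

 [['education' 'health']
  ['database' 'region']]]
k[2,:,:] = [['education', 'health'], ['database', 'region']]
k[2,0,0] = 'education'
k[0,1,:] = ['mud', 'percentage']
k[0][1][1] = 'percentage'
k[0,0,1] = 'population'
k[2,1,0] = 'database'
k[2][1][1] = 'region'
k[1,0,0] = 'language'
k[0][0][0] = 'goal'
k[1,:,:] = [['language', 'blood'], ['inflation', 'manufacturer']]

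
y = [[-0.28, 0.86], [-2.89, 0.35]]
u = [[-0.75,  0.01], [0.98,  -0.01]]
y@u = [[1.05, -0.01], [2.51, -0.03]]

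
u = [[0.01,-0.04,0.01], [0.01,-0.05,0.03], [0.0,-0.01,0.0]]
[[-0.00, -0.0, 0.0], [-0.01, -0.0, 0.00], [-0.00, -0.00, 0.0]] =u@[[0.01, -0.04, 0.04],  [0.06, 0.06, -0.02],  [-0.11, -0.04, -0.01]]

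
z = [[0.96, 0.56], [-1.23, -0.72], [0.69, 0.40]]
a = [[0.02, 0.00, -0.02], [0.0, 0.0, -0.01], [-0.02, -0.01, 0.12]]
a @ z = [[0.01, 0.00], [-0.01, -0.00], [0.08, 0.04]]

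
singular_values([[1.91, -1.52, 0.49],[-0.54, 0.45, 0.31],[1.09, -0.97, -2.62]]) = [3.29, 2.23, 0.0]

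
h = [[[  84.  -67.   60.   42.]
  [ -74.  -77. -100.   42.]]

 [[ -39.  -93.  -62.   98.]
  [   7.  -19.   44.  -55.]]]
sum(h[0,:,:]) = -90.0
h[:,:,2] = [[60.0, -100.0], [-62.0, 44.0]]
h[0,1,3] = 42.0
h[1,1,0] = 7.0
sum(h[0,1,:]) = -209.0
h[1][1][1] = -19.0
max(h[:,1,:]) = 44.0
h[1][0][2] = -62.0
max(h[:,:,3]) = 98.0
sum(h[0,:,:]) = -90.0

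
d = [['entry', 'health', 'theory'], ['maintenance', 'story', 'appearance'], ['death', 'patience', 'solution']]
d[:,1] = ['health', 'story', 'patience']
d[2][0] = 'death'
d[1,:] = ['maintenance', 'story', 'appearance']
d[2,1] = 'patience'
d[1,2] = 'appearance'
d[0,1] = 'health'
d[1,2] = 'appearance'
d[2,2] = 'solution'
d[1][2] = 'appearance'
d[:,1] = ['health', 'story', 'patience']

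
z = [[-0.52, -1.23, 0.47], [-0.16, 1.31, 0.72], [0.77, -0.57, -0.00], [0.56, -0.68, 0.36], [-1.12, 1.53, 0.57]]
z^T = [[-0.52, -0.16, 0.77, 0.56, -1.12], [-1.23, 1.31, -0.57, -0.68, 1.53], [0.47, 0.72, -0.00, 0.36, 0.57]]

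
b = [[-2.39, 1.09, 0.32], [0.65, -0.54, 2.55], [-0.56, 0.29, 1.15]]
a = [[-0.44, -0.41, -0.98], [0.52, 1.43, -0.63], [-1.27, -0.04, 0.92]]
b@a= [[1.21, 2.53, 1.95], [-3.81, -1.14, 2.05], [-1.06, 0.6, 1.42]]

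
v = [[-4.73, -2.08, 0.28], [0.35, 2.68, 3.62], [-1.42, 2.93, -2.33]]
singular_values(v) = [5.53, 4.16, 3.91]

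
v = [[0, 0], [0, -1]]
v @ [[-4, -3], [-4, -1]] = [[0, 0], [4, 1]]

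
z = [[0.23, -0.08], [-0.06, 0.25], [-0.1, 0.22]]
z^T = [[0.23, -0.06, -0.1], [-0.08, 0.25, 0.22]]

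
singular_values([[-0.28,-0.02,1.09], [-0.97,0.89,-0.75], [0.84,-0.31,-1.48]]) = [2.05, 1.53, 0.0]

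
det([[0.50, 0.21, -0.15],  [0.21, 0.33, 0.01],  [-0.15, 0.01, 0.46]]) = 0.048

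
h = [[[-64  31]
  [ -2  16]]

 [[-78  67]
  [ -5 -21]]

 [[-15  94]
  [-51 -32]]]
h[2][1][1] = -32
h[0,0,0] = -64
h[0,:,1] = [31, 16]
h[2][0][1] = 94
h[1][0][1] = 67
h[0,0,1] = 31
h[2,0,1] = 94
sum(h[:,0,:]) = 35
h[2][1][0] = -51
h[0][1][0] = -2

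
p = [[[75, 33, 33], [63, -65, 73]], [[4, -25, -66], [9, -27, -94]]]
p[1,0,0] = 4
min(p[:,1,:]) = -94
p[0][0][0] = 75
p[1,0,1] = -25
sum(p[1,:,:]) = -199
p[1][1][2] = -94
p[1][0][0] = 4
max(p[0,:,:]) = 75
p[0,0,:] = [75, 33, 33]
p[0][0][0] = 75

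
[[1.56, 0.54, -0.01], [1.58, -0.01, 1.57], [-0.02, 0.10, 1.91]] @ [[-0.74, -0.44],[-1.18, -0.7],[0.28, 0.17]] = [[-1.79,-1.07], [-0.72,-0.42], [0.43,0.26]]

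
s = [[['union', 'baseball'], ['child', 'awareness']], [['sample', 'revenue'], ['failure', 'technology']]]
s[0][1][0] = 'child'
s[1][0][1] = 'revenue'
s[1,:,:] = [['sample', 'revenue'], ['failure', 'technology']]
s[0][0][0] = 'union'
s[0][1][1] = 'awareness'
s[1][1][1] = 'technology'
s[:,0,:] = [['union', 'baseball'], ['sample', 'revenue']]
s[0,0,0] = 'union'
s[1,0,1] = 'revenue'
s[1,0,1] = 'revenue'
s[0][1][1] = 'awareness'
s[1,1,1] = 'technology'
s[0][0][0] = 'union'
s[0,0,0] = 'union'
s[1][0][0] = 'sample'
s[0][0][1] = 'baseball'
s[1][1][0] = 'failure'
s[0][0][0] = 'union'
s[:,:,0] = [['union', 'child'], ['sample', 'failure']]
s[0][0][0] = 'union'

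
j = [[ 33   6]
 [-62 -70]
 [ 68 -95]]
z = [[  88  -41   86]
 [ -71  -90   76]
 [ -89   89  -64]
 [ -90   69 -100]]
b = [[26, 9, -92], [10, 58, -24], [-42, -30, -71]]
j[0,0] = 33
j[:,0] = [33, -62, 68]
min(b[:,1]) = -30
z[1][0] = -71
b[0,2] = -92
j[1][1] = -70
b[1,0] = 10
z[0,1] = -41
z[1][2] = 76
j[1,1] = -70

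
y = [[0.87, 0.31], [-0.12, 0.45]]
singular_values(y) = [0.92, 0.46]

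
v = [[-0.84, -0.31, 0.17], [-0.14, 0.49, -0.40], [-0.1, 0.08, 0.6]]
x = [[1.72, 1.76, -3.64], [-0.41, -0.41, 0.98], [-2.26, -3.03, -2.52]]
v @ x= [[-1.70, -1.87, 2.33], [0.46, 0.76, 2.0], [-1.56, -2.03, -1.07]]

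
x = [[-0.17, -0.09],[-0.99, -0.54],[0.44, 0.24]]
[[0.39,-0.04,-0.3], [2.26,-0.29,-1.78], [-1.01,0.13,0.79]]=x @ [[-1.86, -0.75, 1.37],[-0.78, 1.91, 0.79]]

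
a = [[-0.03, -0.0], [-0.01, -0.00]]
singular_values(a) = [0.03, -0.0]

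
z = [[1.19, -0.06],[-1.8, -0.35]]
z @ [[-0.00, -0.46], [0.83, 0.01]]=[[-0.05, -0.55], [-0.29, 0.82]]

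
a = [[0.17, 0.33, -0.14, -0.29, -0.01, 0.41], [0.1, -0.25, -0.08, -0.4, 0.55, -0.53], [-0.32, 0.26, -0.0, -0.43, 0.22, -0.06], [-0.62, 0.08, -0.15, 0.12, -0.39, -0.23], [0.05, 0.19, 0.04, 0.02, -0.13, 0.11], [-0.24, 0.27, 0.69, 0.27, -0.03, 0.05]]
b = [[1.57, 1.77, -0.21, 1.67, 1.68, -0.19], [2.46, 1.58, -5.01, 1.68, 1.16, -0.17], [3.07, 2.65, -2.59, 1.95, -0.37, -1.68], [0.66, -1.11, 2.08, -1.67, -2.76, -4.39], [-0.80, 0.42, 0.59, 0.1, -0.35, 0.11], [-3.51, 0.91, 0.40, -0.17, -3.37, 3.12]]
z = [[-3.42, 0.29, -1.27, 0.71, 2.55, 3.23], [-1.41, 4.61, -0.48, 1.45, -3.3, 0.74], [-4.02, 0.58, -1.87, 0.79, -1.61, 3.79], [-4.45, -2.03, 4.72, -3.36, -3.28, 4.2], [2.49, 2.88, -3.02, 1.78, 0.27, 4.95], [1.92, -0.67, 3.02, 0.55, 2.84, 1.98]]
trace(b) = 1.66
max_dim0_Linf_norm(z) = 4.95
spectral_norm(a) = 1.10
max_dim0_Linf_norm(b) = 5.01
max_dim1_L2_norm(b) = 6.15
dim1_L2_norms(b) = [3.36, 6.15, 5.47, 5.97, 1.14, 5.87]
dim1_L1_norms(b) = [7.09, 12.06, 12.31, 12.67, 2.37, 11.48]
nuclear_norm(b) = 23.02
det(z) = -8412.37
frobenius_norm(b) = 12.27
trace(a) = -0.04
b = a @ z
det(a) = -0.00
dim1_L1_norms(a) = [1.35, 1.91, 1.29, 1.59, 0.54, 1.55]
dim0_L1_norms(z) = [17.71, 11.06, 14.38, 8.64, 13.85, 18.89]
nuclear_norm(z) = 34.93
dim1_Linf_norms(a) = [0.41, 0.55, 0.43, 0.62, 0.19, 0.69]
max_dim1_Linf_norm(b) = 5.01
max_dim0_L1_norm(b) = 12.07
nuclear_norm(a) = 3.55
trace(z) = -1.79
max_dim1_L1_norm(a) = 1.91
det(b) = 2.18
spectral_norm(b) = 9.03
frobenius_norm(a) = 1.74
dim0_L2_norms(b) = [5.6, 3.86, 6.06, 3.5, 4.84, 5.65]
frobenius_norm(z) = 16.38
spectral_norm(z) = 10.30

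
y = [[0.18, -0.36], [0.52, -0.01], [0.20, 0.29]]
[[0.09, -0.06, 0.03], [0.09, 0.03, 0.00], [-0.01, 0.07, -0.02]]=y@ [[0.17, 0.06, -0.0], [-0.16, 0.21, -0.07]]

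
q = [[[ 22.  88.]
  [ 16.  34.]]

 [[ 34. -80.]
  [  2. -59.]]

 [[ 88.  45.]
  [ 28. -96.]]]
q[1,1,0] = 2.0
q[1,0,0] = 34.0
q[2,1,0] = 28.0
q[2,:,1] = [45.0, -96.0]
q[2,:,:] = [[88.0, 45.0], [28.0, -96.0]]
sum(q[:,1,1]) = -121.0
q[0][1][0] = 16.0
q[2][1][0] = 28.0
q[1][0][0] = 34.0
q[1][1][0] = 2.0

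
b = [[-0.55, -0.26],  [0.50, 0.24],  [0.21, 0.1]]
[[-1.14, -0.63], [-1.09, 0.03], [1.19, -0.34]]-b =[[-0.59, -0.37], [-1.59, -0.21], [0.98, -0.44]]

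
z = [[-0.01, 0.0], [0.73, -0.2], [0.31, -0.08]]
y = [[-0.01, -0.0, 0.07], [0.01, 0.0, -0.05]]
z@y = [[0.00, 0.0, -0.00], [-0.01, 0.0, 0.06], [-0.0, 0.00, 0.03]]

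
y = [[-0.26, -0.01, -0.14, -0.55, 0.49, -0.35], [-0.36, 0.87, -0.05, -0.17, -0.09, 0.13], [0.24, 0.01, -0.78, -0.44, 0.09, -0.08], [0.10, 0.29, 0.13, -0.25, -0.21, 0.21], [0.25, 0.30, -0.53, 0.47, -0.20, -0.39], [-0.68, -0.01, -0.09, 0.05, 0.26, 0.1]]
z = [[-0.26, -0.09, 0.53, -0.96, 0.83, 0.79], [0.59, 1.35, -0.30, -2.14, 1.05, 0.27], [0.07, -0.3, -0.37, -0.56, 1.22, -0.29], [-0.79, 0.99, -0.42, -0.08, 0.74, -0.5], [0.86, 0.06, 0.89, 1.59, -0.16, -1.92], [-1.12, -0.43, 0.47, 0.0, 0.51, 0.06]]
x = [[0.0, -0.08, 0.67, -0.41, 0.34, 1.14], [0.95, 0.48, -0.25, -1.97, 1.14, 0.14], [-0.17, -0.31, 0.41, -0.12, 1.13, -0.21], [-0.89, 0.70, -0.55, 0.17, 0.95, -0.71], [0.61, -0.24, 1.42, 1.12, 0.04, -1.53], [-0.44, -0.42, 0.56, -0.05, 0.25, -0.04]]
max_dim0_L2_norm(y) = 0.97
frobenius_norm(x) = 4.46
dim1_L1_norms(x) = [2.64, 4.93, 2.35, 3.97, 4.96, 1.76]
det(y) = 0.02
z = y + x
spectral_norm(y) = 1.12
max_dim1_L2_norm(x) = 2.53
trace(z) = 0.54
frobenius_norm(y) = 2.06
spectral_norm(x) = 2.99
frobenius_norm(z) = 5.00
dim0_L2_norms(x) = [1.51, 1.03, 1.82, 2.31, 1.91, 2.05]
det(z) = -4.89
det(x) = -3.51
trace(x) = 1.06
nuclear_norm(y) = 4.45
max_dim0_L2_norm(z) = 2.89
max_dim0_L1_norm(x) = 3.86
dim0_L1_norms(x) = [3.06, 2.23, 3.86, 3.84, 3.85, 3.77]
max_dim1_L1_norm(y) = 2.14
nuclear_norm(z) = 10.33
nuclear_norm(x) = 9.44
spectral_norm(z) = 3.73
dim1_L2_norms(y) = [0.87, 0.97, 0.93, 0.51, 0.92, 0.74]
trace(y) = -0.52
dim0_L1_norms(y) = [1.89, 1.49, 1.72, 1.93, 1.34, 1.26]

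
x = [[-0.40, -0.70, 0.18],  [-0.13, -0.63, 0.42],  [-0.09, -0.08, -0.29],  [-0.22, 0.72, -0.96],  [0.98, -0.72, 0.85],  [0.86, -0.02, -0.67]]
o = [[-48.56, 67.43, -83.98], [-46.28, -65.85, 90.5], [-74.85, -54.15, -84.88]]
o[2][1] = -54.15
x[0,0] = -0.398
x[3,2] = -0.961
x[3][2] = -0.961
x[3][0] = -0.219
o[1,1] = -65.85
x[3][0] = -0.219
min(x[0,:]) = -0.699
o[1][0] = -46.28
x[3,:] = [-0.219, 0.724, -0.961]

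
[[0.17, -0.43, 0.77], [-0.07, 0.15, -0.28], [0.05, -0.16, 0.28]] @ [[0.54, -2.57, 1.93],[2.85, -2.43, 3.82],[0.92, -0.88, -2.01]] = [[-0.43, -0.07, -2.86], [0.13, 0.06, 1.00], [-0.17, 0.01, -1.08]]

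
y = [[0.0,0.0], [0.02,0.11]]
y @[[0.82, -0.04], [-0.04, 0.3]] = [[0.00, 0.0],  [0.01, 0.03]]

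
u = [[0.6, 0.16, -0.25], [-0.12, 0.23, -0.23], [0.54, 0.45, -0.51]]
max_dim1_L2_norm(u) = 0.87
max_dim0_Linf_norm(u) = 0.6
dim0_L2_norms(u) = [0.82, 0.53, 0.61]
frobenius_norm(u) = 1.15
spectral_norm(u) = 1.08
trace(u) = 0.32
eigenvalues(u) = [(0.42+0j), (-0.05+0.11j), (-0.05-0.11j)]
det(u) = 0.01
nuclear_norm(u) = 1.49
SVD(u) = [[-0.59, 0.54, -0.60], [-0.13, -0.8, -0.59], [-0.80, -0.27, 0.54]] @ diag([1.079322697589686, 0.3966414048427252, 0.015430827330812802]) @ [[-0.71, -0.45, 0.54], [0.7, -0.55, 0.46], [0.09, 0.71, 0.7]]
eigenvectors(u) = [[(-0.76+0j), -0.15+0.03j, (-0.15-0.03j)], [(0.63+0j), -0.59-0.23j, -0.59+0.23j], [-0.13+0.00j, -0.76+0.00j, -0.76-0.00j]]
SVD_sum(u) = [[0.45, 0.28, -0.34], [0.1, 0.06, -0.08], [0.61, 0.39, -0.47]] + [[0.15, -0.12, 0.1],[-0.22, 0.17, -0.15],[-0.07, 0.06, -0.05]] + [[-0.0,-0.01,-0.01],[-0.00,-0.01,-0.01],[0.00,0.01,0.01]]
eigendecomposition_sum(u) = [[(0.5-0j),0.07+0.00j,(-0.15+0j)], [-0.42+0.00j,(-0.05+0j),(0.13-0j)], [0.09-0.00j,0.01+0.00j,-0.03+0.00j]] + [[(0.05+0.01j), (0.05+0.01j), -0.05+0.00j],[0.15+0.14j, (0.14+0.14j), -0.18-0.10j],[0.23+0.09j, 0.22+0.10j, -0.24-0.04j]] + [[(0.05-0.01j), 0.05-0.01j, -0.05-0.00j], [(0.15-0.14j), 0.14-0.14j, (-0.18+0.1j)], [(0.23-0.09j), 0.22-0.10j, (-0.24+0.04j)]]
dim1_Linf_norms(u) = [0.6, 0.23, 0.54]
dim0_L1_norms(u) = [1.26, 0.84, 0.99]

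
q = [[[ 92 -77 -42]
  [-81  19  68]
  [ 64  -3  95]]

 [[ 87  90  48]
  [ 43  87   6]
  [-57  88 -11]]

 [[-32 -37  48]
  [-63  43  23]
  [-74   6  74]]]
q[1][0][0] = 87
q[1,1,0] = 43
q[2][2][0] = -74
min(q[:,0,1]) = -77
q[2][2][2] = 74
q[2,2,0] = -74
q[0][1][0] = -81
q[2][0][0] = -32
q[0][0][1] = -77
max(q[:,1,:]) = 87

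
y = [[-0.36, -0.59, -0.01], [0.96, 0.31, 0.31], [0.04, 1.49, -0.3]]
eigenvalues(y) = [(0.12+0j), (-0.24+0.1j), (-0.24-0.1j)]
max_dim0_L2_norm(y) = 1.63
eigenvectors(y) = [[0.34+0.00j, -0.34-0.03j, (-0.34+0.03j)], [(-0.27+0j), (0.05+0.07j), 0.05-0.07j], [-0.90+0.00j, 0.94+0.00j, 0.94-0.00j]]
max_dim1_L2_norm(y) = 1.52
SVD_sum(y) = [[-0.19, -0.63, 0.06], [0.15, 0.52, -0.05], [0.42, 1.39, -0.13]] + [[-0.17, 0.04, -0.08], [0.81, -0.21, 0.36], [-0.38, 0.10, -0.17]] + [[-0.00, 0.0, 0.00],[-0.0, 0.00, 0.00],[-0.0, 0.00, 0.00]]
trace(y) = -0.35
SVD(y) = [[-0.39, 0.19, 0.9],[0.32, -0.89, 0.32],[0.86, 0.41, 0.29]] @ diag([1.6933996519579633, 1.0176807719648555, 0.004844081096056678]) @ [[0.28, 0.95, -0.09], [-0.89, 0.23, -0.40], [-0.36, 0.19, 0.91]]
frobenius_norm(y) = 1.98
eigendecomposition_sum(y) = [[(-0.47+0j), -0.23+0.00j, (-0.16+0j)], [(0.37-0j), (0.18-0j), 0.12-0.00j], [(1.25-0j), (0.61-0j), 0.42-0.00j]] + [[0.06+1.67j,(-0.18+0.2j),(0.07+0.58j)], [0.30-0.28j,(0.06+0j),(0.09-0.11j)], [-0.60-4.59j,(0.44-0.59j),(-0.36-1.57j)]] + [[(0.06-1.67j),-0.18-0.20j,(0.07-0.58j)], [0.30+0.28j,(0.06-0j),(0.09+0.11j)], [-0.60+4.59j,0.44+0.59j,(-0.36+1.57j)]]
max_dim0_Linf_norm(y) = 1.49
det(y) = 0.01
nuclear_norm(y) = 2.72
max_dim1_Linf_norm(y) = 1.49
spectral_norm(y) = 1.69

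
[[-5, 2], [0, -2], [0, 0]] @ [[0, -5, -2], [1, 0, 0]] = [[2, 25, 10], [-2, 0, 0], [0, 0, 0]]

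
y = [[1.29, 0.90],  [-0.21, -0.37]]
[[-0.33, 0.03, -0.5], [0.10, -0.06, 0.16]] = y @ [[-0.11, -0.16, -0.16], [-0.21, 0.26, -0.33]]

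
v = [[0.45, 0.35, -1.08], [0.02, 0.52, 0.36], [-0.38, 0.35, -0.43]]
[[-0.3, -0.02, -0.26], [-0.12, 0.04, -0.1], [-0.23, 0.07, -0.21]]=v @ [[0.06, -0.11, 0.07], [-0.36, 0.09, -0.32], [0.19, -0.00, 0.17]]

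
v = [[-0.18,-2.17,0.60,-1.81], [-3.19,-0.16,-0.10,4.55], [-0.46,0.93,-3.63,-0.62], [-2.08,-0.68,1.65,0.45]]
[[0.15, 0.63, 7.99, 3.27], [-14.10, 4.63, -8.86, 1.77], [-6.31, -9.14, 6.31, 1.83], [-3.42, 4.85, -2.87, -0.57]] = v @ [[2.51,  -0.19,  0.15,  0.16], [1.31,  -0.41,  -2.62,  -2.17], [1.97,  2.28,  -2.09,  -1.15], [-1.25,  0.92,  -1.98,  0.4]]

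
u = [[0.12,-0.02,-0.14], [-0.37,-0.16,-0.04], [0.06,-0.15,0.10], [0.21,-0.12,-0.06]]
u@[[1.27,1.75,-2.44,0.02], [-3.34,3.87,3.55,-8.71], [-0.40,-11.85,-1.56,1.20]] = [[0.28, 1.79, -0.15, 0.01], [0.08, -0.79, 0.4, 1.34], [0.54, -1.66, -0.83, 1.43], [0.69, 0.61, -0.84, 0.98]]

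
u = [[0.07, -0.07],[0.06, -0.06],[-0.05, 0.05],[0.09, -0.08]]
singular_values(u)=[0.19, 0.01]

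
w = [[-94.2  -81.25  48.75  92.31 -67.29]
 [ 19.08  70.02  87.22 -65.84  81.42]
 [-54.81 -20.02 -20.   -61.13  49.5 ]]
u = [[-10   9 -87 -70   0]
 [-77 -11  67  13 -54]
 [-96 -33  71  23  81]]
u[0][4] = 0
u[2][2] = 71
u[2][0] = -96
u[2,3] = 23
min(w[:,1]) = -81.25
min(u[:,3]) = -70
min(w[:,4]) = -67.29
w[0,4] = -67.29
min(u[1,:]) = -77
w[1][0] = 19.08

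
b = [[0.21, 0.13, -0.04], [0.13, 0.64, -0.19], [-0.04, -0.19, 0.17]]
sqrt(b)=[[0.45, 0.10, -0.03], [0.10, 0.78, -0.16], [-0.03, -0.16, 0.38]]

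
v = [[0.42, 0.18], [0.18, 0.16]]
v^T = [[0.42, 0.18], [0.18, 0.16]]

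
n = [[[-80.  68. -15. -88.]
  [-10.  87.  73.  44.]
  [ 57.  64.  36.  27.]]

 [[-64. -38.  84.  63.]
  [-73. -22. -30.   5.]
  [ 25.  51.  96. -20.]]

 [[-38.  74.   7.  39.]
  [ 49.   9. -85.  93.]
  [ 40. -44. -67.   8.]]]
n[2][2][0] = 40.0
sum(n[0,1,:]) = 194.0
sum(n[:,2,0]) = 122.0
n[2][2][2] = -67.0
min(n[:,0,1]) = -38.0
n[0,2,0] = 57.0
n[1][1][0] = -73.0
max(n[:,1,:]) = 93.0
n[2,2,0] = 40.0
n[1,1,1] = -22.0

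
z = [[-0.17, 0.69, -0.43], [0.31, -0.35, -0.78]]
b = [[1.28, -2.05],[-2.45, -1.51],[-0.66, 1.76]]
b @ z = [[-0.85, 1.60, 1.05], [-0.05, -1.16, 2.23], [0.66, -1.07, -1.09]]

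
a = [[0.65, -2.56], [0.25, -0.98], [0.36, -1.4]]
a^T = [[0.65, 0.25, 0.36], [-2.56, -0.98, -1.40]]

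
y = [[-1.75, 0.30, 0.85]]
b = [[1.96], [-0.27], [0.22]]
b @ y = [[-3.43, 0.59, 1.67], [0.47, -0.08, -0.23], [-0.38, 0.07, 0.19]]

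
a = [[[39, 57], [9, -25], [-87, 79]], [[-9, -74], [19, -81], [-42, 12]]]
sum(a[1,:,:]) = -175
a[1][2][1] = 12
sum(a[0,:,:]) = 72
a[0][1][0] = 9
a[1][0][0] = -9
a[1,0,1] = -74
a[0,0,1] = 57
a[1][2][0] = -42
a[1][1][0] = 19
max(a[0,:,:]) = 79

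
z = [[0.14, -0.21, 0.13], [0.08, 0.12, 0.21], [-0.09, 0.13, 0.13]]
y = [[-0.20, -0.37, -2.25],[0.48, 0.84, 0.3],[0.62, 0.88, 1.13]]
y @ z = [[0.14,-0.29,-0.40], [0.11,0.04,0.28], [0.06,0.12,0.41]]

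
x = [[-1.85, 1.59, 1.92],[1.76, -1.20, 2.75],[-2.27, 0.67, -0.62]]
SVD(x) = [[-0.31, -0.88, -0.37], [0.76, -0.46, 0.46], [-0.57, -0.14, 0.81]] @ diag([4.111486828616958, 3.21602218344623, 0.6900560656142338]) @ [[0.78, -0.43, 0.45],[0.35, -0.29, -0.89],[-0.52, -0.85, 0.07]]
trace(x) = -3.67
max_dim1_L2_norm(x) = 3.48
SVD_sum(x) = [[-0.98,0.55,-0.57],  [2.44,-1.36,1.42],  [-1.82,1.02,-1.06]] + [[-1.00, 0.83, 2.51], [-0.52, 0.43, 1.31], [-0.16, 0.13, 0.4]] + [[0.13, 0.22, -0.02], [-0.16, -0.27, 0.02], [-0.29, -0.48, 0.04]]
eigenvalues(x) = [(-3.34+0j), (-0.16+1.64j), (-0.16-1.64j)]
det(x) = -9.12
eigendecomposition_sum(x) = [[-1.04-0.00j, (0.79-0j), -0.07+0.00j], [(2.88+0j), (-2.2+0j), (0.19-0j)], [(-1.58-0j), (1.2-0j), -0.10+0.00j]] + [[-0.40+0.53j, 0.40+0.24j, (0.99+0.08j)],[(-0.56+0.66j), 0.50+0.33j, (1.28+0.17j)],[-0.35-0.43j, -0.27+0.27j, -0.26+0.78j]] + [[-0.40-0.53j, (0.4-0.24j), 0.99-0.08j], [(-0.56-0.66j), 0.50-0.33j, (1.28-0.17j)], [(-0.35+0.43j), (-0.27-0.27j), (-0.26-0.78j)]]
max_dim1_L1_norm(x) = 5.71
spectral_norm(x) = 4.11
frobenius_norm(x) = 5.27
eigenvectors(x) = [[-0.30+0.00j, (0.55-0.03j), 0.55+0.03j], [(0.84+0j), (0.71+0j), 0.71-0.00j], [(-0.46+0j), (-0.08+0.44j), (-0.08-0.44j)]]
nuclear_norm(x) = 8.02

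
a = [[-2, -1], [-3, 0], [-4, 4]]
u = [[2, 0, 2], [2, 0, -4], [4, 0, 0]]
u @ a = [[-12, 6], [12, -18], [-8, -4]]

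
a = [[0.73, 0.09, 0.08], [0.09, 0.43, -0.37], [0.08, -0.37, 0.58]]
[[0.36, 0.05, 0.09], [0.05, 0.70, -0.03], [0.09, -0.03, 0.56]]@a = [[0.27, 0.02, 0.06], [0.10, 0.32, -0.27], [0.11, -0.21, 0.34]]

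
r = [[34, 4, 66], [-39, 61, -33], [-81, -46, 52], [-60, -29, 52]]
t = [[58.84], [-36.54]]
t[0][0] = 58.84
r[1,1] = 61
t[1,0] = -36.54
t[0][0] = 58.84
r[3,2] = 52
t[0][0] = 58.84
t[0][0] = 58.84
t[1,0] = -36.54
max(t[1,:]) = -36.54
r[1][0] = -39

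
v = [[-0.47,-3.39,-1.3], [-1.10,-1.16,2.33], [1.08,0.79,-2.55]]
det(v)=-0.046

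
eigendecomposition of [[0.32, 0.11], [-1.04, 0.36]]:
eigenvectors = [[-0.02+0.31j, -0.02-0.31j],[-0.95+0.00j, (-0.95-0j)]]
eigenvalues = [(0.34+0.34j), (0.34-0.34j)]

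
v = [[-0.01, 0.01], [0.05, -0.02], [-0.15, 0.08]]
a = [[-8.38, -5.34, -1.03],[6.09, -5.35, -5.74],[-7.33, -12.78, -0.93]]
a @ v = [[-0.03,  -0.06], [0.53,  -0.29], [-0.43,  0.11]]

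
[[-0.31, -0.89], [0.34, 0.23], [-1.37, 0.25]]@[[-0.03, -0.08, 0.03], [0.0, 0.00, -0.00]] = [[0.01, 0.02, -0.01], [-0.01, -0.03, 0.01], [0.04, 0.11, -0.04]]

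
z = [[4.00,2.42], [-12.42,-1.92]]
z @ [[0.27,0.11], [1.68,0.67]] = [[5.15, 2.06], [-6.58, -2.65]]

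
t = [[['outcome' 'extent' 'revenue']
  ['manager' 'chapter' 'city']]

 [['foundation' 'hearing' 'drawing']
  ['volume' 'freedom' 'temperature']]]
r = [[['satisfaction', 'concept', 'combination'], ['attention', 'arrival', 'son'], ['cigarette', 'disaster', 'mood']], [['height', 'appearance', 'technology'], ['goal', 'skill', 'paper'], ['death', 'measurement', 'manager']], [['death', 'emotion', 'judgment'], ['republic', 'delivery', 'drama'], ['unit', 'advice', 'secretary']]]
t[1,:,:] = [['foundation', 'hearing', 'drawing'], ['volume', 'freedom', 'temperature']]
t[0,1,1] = 'chapter'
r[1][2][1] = 'measurement'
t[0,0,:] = ['outcome', 'extent', 'revenue']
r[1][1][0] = 'goal'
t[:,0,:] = [['outcome', 'extent', 'revenue'], ['foundation', 'hearing', 'drawing']]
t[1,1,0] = 'volume'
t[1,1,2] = 'temperature'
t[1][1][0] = 'volume'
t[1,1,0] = 'volume'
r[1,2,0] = 'death'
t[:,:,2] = [['revenue', 'city'], ['drawing', 'temperature']]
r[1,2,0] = 'death'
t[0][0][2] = 'revenue'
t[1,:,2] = ['drawing', 'temperature']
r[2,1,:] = ['republic', 'delivery', 'drama']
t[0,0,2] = 'revenue'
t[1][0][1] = 'hearing'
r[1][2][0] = 'death'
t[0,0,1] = 'extent'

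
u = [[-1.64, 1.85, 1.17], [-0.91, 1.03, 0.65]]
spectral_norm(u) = 3.13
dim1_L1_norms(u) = [4.66, 2.59]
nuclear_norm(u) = 3.13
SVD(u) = [[-0.87,-0.49], [-0.49,0.87]] @ diag([3.129296377661861, 0.0020446888172348126]) @ [[0.6,-0.68,-0.43], [0.69,0.71,-0.15]]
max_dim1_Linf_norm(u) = 1.85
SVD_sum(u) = [[-1.64,  1.85,  1.17],[-0.91,  1.03,  0.65]] + [[-0.0, -0.0, 0.00], [0.0, 0.0, -0.00]]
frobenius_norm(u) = 3.13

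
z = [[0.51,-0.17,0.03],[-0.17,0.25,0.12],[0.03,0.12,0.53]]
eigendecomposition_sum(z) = [[0.02, 0.05, -0.02], [0.05, 0.10, -0.03], [-0.02, -0.03, 0.01]] + [[0.31,-0.22,-0.21], [-0.22,0.15,0.15], [-0.21,0.15,0.15]] + [[0.18, 0.0, 0.26],[0.00, 0.0, 0.0],[0.26, 0.00, 0.37]]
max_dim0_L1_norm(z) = 0.71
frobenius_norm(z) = 0.83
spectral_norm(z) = 0.61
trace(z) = 1.29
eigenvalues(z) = [0.13, 0.61, 0.55]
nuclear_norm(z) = 1.29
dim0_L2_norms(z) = [0.54, 0.33, 0.54]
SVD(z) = [[-0.71, -0.57, -0.41], [0.5, -0.01, -0.87], [0.49, -0.82, 0.29]] @ diag([0.6090022162323299, 0.5516117880743228, 0.1293859956933472]) @ [[-0.71, 0.50, 0.49], [-0.57, -0.01, -0.82], [-0.41, -0.87, 0.29]]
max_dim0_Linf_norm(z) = 0.53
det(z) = 0.04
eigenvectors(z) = [[0.41, 0.71, 0.57],[0.87, -0.50, 0.01],[-0.29, -0.49, 0.82]]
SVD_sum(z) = [[0.31, -0.22, -0.21], [-0.22, 0.15, 0.15], [-0.21, 0.15, 0.15]] + [[0.18, 0.00, 0.26], [0.0, 0.0, 0.0], [0.26, 0.0, 0.37]] + [[0.02, 0.05, -0.02], [0.05, 0.1, -0.03], [-0.02, -0.03, 0.01]]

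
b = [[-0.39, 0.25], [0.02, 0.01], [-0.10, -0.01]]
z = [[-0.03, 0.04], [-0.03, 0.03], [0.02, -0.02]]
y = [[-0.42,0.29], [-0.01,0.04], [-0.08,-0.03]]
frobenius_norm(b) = 0.47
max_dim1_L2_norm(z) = 0.05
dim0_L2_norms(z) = [0.05, 0.05]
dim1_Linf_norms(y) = [0.42, 0.04, 0.08]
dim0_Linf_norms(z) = [0.03, 0.04]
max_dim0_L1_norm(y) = 0.51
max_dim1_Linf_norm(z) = 0.04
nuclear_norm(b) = 0.53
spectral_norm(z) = 0.07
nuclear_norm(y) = 0.59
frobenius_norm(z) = 0.07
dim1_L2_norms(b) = [0.46, 0.02, 0.1]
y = z + b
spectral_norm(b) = 0.47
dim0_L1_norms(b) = [0.51, 0.27]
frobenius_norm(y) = 0.52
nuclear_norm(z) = 0.08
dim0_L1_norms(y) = [0.51, 0.36]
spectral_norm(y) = 0.51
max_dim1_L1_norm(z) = 0.07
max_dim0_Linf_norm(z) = 0.04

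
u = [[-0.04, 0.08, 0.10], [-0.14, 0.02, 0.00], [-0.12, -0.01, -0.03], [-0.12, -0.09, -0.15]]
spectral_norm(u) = 0.26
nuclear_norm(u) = 0.44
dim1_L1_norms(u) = [0.22, 0.16, 0.16, 0.36]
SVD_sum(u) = [[0.04, 0.02, 0.03],[-0.07, -0.03, -0.06],[-0.08, -0.04, -0.06],[-0.15, -0.07, -0.12]] + [[-0.08, 0.06, 0.07], [-0.07, 0.05, 0.06], [-0.04, 0.03, 0.03], [0.03, -0.02, -0.03]] + [[0.0, 0.0, -0.0], [0.0, 0.00, -0.00], [-0.0, -0.0, 0.0], [0.00, 0.0, -0.00]]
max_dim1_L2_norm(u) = 0.21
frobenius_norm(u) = 0.31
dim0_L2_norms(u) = [0.22, 0.12, 0.18]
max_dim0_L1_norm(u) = 0.42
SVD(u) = [[0.22, 0.69, 0.38], [-0.37, 0.59, 0.19], [-0.42, 0.34, -0.79], [-0.80, -0.26, 0.43]] @ diag([0.2590838697724142, 0.1767904997273185, 0.0045461665076954975]) @ [[0.73, 0.33, 0.6], [-0.67, 0.49, 0.55], [0.11, 0.81, -0.58]]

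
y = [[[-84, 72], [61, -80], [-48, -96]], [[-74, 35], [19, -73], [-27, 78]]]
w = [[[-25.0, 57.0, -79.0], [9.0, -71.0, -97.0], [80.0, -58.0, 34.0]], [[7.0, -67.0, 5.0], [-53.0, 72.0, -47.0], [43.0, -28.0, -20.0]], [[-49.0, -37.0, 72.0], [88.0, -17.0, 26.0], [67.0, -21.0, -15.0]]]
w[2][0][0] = -49.0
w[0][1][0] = 9.0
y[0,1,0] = 61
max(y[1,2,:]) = 78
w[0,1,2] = -97.0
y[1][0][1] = 35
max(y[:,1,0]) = 61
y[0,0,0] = -84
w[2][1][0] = 88.0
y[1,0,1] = 35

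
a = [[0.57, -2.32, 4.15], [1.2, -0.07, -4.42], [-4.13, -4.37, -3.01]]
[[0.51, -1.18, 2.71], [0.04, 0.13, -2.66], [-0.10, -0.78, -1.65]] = a@ [[0.14, -0.13, 0.03], [-0.13, 0.35, -0.07], [0.03, -0.07, 0.61]]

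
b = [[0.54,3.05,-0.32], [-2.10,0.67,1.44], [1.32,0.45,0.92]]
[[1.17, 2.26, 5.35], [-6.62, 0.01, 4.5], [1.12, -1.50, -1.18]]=b @[[2.01, -0.57, -1.54], [-0.14, 0.72, 2.02], [-1.60, -1.16, -0.06]]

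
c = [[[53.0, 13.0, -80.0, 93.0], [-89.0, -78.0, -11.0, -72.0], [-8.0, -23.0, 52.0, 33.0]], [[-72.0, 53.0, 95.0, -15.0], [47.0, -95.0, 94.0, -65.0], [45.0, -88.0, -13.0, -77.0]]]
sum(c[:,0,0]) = -19.0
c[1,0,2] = 95.0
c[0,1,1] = -78.0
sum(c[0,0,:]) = 79.0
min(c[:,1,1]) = -95.0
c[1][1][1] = -95.0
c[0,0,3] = 93.0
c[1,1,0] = 47.0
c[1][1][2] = 94.0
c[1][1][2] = 94.0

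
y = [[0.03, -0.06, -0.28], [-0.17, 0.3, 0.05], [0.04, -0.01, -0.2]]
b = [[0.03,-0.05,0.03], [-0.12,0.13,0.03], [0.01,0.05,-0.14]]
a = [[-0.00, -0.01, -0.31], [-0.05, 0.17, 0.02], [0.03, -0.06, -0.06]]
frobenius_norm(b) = 0.24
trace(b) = 0.02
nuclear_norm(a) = 0.52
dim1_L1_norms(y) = [0.37, 0.52, 0.25]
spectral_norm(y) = 0.41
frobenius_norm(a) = 0.37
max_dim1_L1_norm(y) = 0.52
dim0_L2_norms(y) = [0.18, 0.31, 0.35]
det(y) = 0.00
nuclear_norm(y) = 0.72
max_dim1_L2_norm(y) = 0.35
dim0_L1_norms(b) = [0.16, 0.23, 0.2]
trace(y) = 0.13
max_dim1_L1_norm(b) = 0.28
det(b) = 0.00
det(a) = 0.00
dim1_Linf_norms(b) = [0.05, 0.13, 0.14]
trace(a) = 0.11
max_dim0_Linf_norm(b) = 0.14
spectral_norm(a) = 0.32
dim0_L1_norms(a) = [0.08, 0.24, 0.39]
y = b + a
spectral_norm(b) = 0.19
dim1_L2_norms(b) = [0.07, 0.18, 0.15]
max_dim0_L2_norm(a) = 0.32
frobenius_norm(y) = 0.50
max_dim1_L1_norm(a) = 0.32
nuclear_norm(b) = 0.34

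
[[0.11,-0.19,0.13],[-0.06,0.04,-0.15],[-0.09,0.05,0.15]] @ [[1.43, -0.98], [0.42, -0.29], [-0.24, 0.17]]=[[0.05, -0.03], [-0.03, 0.02], [-0.14, 0.10]]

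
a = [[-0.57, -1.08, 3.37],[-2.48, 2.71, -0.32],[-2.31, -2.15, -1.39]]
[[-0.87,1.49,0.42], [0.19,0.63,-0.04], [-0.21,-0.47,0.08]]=a@[[0.09,-0.18,-0.05],[0.13,0.12,-0.05],[-0.2,0.45,0.1]]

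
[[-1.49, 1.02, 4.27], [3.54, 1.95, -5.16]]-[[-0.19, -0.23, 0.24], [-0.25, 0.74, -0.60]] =[[-1.3, 1.25, 4.03], [3.79, 1.21, -4.56]]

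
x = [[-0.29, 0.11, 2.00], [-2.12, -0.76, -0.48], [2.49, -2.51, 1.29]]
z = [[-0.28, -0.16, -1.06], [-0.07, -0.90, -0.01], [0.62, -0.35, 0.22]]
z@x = [[-2.22, 2.75, -1.85], [1.90, 0.7, 0.28], [1.11, -0.22, 1.69]]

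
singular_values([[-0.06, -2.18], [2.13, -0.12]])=[2.2, 2.12]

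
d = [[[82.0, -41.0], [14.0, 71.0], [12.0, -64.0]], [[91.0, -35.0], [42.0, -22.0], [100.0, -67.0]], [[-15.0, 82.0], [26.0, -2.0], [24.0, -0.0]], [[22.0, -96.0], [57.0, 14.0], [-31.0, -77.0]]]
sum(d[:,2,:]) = -103.0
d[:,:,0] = [[82.0, 14.0, 12.0], [91.0, 42.0, 100.0], [-15.0, 26.0, 24.0], [22.0, 57.0, -31.0]]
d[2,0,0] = -15.0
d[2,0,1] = 82.0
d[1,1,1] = -22.0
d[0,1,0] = 14.0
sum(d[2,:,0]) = 35.0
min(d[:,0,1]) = -96.0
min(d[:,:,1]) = -96.0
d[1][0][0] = 91.0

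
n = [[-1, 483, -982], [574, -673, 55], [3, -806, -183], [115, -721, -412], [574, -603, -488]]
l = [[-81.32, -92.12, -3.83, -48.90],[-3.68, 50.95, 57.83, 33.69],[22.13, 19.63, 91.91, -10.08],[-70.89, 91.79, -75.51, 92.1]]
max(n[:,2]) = 55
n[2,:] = [3, -806, -183]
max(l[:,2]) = 91.91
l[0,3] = -48.9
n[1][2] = 55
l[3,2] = -75.51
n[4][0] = 574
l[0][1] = -92.12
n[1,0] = 574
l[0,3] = -48.9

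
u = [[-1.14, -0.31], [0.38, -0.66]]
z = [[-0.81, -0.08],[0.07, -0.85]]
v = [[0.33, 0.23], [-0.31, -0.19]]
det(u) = 0.87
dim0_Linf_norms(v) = [0.33, 0.23]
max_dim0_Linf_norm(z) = 0.85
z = u + v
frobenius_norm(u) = 1.41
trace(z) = -1.66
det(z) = 0.69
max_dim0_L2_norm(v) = 0.45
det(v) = 0.01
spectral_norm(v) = 0.54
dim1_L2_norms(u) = [1.18, 0.76]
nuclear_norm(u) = 1.93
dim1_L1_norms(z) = [0.89, 0.92]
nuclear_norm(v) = 0.56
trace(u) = -1.80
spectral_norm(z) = 0.85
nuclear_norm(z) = 1.67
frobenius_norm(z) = 1.18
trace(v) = 0.14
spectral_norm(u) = 1.21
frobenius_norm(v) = 0.54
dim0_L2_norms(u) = [1.2, 0.73]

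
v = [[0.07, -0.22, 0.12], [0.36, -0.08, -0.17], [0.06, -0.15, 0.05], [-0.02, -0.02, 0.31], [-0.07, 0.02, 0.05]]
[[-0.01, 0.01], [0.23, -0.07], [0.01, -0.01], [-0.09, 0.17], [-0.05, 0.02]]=v @ [[0.53, 0.15], [0.08, 0.31], [-0.25, 0.58]]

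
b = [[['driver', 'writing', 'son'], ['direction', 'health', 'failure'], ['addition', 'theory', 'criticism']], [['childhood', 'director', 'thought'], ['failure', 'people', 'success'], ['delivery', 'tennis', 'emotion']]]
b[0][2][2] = 'criticism'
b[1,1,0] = 'failure'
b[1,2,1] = 'tennis'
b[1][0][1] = 'director'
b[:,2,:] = [['addition', 'theory', 'criticism'], ['delivery', 'tennis', 'emotion']]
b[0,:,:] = [['driver', 'writing', 'son'], ['direction', 'health', 'failure'], ['addition', 'theory', 'criticism']]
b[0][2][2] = 'criticism'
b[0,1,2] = 'failure'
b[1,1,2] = 'success'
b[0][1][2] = 'failure'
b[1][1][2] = 'success'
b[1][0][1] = 'director'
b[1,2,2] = 'emotion'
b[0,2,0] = 'addition'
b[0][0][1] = 'writing'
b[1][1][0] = 'failure'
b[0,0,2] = 'son'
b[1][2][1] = 'tennis'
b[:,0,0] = ['driver', 'childhood']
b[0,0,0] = 'driver'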